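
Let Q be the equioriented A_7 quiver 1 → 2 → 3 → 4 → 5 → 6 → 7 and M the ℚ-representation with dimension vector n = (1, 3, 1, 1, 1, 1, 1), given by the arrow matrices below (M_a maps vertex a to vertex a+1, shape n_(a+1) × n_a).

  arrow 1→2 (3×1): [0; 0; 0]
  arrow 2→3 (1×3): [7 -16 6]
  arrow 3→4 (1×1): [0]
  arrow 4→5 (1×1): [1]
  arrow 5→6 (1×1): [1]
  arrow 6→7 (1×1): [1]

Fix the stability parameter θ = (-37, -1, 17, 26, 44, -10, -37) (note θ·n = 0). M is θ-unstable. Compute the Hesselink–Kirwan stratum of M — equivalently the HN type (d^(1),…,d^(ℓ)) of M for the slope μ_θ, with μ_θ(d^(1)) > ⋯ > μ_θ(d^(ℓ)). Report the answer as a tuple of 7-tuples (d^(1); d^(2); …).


Interval decomposition of M: I[1,1], I[2,2]^2, I[2,3], I[4,7].
HN type (ℓ=4): μ^(1)=17; μ^(2)=23/4; μ^(3)=-1; μ^(4)=-37

((0, 0, 1, 0, 0, 0, 0); (0, 0, 0, 1, 1, 1, 1); (0, 3, 0, 0, 0, 0, 0); (1, 0, 0, 0, 0, 0, 0))


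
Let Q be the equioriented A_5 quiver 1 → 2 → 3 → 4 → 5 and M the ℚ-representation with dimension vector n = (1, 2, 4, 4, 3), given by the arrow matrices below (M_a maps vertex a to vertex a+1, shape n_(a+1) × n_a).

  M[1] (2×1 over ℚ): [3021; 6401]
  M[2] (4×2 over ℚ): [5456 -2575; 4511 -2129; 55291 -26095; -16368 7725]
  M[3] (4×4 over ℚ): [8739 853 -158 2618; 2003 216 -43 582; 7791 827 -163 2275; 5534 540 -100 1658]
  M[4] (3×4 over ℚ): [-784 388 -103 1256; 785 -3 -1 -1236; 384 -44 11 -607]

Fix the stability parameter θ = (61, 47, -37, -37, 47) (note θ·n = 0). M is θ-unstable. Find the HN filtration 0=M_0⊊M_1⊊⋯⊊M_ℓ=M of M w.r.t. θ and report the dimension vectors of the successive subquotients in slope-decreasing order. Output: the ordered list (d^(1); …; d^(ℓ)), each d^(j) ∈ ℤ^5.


Via rank(M_{q-1}∘⋯∘M_p): M ≅ I[1,4], I[2,3], I[3,5]^2, I[4,5].
μ_θ-semistable layers: μ^(1)=47; μ^(2)=17/2; μ^(3)=5; μ^(4)=-37

((0, 0, 0, 0, 3); (1, 1, 1, 1, 0); (0, 1, 1, 0, 0); (0, 0, 2, 3, 0))


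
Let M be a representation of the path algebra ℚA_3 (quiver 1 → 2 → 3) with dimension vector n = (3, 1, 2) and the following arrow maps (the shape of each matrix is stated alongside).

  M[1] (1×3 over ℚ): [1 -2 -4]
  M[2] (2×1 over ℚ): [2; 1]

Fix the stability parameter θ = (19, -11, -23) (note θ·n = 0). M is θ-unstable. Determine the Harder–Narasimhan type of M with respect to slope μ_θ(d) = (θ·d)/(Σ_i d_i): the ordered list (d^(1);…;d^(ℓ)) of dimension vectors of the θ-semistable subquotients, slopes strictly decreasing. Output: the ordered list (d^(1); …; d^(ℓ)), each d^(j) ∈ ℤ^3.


Via rank(M_{q-1}∘⋯∘M_p): M ≅ I[1,1]^2, I[1,3], I[3,3].
μ_θ-semistable layers: μ^(1)=19; μ^(2)=-5; μ^(3)=-23

((2, 0, 0); (1, 1, 1); (0, 0, 1))


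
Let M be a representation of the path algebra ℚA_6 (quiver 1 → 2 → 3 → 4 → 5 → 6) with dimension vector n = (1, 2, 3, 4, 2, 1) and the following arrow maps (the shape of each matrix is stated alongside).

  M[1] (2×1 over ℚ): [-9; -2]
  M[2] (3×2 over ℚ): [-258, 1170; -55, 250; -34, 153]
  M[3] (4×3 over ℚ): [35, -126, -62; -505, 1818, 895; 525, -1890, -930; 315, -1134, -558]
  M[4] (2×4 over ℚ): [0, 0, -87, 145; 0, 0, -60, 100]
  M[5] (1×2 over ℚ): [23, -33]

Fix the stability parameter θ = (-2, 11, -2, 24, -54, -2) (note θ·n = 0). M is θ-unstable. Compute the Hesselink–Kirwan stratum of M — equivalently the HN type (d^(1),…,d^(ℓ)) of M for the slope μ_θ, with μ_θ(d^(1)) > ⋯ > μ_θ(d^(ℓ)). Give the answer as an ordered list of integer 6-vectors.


Interval decomposition of M: I[1,3], I[2,4], I[3,4], I[4,4], I[4,6], I[5,5].
HN type (ℓ=5): μ^(1)=24; μ^(2)=9/2; μ^(3)=-2; μ^(4)=-15; μ^(5)=-54

((0, 0, 0, 3, 0, 0); (0, 2, 2, 0, 0, 0); (1, 0, 1, 0, 0, 1); (0, 0, 0, 1, 1, 0); (0, 0, 0, 0, 1, 0))


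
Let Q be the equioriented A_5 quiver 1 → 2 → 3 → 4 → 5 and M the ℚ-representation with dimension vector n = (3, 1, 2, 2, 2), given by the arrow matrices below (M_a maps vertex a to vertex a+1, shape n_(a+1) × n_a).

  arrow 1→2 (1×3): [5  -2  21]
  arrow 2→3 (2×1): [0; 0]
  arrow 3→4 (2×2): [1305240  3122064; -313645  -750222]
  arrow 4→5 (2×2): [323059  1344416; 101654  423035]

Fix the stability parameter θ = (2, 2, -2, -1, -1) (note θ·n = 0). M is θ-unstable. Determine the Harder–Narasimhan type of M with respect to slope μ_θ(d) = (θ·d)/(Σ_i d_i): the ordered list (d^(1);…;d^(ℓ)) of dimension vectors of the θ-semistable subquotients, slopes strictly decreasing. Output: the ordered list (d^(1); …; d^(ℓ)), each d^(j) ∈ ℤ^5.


Via rank(M_{q-1}∘⋯∘M_p): M ≅ I[1,1]^2, I[1,2], I[3,3], I[3,5], I[4,5].
μ_θ-semistable layers: μ^(1)=2; μ^(2)=-1; μ^(3)=-2

((3, 1, 0, 0, 0); (0, 0, 0, 2, 2); (0, 0, 2, 0, 0))


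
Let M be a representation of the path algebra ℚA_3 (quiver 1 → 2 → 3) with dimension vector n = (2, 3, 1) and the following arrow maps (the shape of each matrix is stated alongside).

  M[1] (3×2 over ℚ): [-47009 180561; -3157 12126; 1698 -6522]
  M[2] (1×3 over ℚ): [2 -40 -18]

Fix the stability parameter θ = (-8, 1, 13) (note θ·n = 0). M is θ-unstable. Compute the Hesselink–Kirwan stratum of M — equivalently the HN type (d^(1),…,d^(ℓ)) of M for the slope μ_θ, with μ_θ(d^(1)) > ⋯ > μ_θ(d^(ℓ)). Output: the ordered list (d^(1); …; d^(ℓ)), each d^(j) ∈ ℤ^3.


Interval decomposition of M: I[1,2], I[1,3], I[2,2].
HN type (ℓ=3): μ^(1)=13; μ^(2)=1; μ^(3)=-8

((0, 0, 1); (0, 3, 0); (2, 0, 0))


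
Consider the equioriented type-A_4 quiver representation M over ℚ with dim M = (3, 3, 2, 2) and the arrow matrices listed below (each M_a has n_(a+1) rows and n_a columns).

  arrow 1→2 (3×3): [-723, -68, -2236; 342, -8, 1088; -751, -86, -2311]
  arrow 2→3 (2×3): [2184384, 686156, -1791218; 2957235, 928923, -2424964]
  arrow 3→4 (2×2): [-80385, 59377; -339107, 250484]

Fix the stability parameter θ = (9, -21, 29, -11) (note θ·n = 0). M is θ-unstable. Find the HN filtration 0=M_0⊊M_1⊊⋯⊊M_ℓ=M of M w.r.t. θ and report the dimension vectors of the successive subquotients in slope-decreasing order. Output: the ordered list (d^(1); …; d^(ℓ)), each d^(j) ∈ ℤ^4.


Via rank(M_{q-1}∘⋯∘M_p): M ≅ I[1,1], I[1,4]^2, I[2,2].
μ_θ-semistable layers: μ^(1)=9; μ^(2)=-6; μ^(3)=-21

((1, 0, 2, 2); (2, 2, 0, 0); (0, 1, 0, 0))


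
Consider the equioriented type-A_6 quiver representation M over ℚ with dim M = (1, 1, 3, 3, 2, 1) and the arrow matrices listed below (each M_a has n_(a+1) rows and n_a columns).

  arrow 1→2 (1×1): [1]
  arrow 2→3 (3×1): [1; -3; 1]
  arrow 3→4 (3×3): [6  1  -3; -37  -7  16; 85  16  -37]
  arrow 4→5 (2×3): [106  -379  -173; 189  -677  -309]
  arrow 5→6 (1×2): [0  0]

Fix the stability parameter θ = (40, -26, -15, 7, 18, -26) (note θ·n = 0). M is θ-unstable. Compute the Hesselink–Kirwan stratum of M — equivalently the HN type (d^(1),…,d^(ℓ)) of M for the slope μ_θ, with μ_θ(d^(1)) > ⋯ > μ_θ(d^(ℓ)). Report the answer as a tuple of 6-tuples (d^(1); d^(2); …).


Barcode: M ≅ I[1,3], I[3,5]^2, I[4,4], I[6,6]. HN layers by μ_θ (5 steps, strictly decreasing):
  μ^(1)=18; μ^(2)=7; μ^(3)=-1/3; μ^(4)=-15; μ^(5)=-26

((0, 0, 0, 0, 2, 0); (0, 0, 0, 3, 0, 0); (1, 1, 1, 0, 0, 0); (0, 0, 2, 0, 0, 0); (0, 0, 0, 0, 0, 1))


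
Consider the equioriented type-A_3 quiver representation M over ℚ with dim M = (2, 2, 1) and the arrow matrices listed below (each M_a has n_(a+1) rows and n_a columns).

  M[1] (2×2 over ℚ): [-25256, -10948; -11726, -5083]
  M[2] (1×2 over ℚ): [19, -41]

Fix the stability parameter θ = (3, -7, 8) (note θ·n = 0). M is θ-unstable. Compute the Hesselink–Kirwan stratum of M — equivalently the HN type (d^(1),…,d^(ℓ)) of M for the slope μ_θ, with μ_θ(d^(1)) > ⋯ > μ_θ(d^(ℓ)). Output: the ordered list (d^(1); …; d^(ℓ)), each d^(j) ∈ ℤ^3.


Interval decomposition of M: I[1,1], I[1,3], I[2,2].
HN type (ℓ=4): μ^(1)=8; μ^(2)=3; μ^(3)=-2; μ^(4)=-7

((0, 0, 1); (1, 0, 0); (1, 1, 0); (0, 1, 0))


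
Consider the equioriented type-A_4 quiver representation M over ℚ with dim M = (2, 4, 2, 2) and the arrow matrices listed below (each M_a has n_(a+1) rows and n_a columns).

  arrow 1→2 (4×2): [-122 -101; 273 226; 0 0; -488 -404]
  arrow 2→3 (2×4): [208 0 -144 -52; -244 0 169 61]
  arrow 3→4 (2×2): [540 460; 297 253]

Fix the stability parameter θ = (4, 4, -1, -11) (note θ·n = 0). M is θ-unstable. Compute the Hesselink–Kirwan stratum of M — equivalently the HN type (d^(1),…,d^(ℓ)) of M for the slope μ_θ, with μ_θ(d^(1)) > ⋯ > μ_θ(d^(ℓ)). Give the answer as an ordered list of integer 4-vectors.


Interval decomposition of M: I[1,2]^2, I[2,3], I[2,4], I[4,4].
HN type (ℓ=4): μ^(1)=4; μ^(2)=3/2; μ^(3)=-8/3; μ^(4)=-11

((2, 2, 0, 0); (0, 1, 1, 0); (0, 1, 1, 1); (0, 0, 0, 1))


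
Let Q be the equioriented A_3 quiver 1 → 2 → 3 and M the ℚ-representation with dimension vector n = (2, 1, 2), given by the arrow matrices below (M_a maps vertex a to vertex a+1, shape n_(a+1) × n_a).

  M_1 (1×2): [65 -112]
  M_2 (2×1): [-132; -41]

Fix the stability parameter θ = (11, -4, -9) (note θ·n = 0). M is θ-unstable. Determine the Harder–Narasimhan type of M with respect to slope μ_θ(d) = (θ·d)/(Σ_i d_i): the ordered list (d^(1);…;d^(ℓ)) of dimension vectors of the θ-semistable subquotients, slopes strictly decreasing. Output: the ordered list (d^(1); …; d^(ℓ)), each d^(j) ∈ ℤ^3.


Barcode: M ≅ I[1,1], I[1,3], I[3,3]. HN layers by μ_θ (3 steps, strictly decreasing):
  μ^(1)=11; μ^(2)=-2/3; μ^(3)=-9

((1, 0, 0); (1, 1, 1); (0, 0, 1))


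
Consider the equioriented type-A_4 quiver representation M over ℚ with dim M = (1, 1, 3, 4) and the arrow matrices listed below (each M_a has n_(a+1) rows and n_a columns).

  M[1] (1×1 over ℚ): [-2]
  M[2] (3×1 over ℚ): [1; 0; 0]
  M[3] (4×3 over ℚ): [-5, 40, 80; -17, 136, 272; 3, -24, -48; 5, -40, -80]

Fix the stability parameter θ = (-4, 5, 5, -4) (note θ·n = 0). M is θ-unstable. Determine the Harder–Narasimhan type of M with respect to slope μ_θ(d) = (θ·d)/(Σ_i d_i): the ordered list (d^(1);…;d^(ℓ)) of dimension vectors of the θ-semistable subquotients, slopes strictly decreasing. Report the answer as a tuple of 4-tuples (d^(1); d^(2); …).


Via rank(M_{q-1}∘⋯∘M_p): M ≅ I[1,4], I[3,3]^2, I[4,4]^3.
μ_θ-semistable layers: μ^(1)=5; μ^(2)=2; μ^(3)=-4

((0, 0, 2, 0); (0, 1, 1, 1); (1, 0, 0, 3))


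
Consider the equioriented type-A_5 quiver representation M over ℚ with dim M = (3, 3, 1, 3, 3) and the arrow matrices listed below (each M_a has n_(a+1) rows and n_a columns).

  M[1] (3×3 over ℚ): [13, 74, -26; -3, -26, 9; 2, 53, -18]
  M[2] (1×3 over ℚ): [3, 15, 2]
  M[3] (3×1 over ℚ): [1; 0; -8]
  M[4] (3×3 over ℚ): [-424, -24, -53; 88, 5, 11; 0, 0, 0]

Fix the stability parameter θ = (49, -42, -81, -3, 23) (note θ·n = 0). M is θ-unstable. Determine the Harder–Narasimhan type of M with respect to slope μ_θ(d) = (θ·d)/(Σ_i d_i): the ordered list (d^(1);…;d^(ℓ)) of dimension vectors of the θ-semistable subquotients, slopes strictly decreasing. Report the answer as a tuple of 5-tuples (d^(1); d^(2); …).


Via rank(M_{q-1}∘⋯∘M_p): M ≅ I[1,2]^2, I[1,4], I[4,5]^2, I[5,5].
μ_θ-semistable layers: μ^(1)=23; μ^(2)=7/2; μ^(3)=-3; μ^(4)=-74/3

((0, 0, 0, 0, 3); (2, 2, 0, 0, 0); (0, 0, 0, 3, 0); (1, 1, 1, 0, 0))


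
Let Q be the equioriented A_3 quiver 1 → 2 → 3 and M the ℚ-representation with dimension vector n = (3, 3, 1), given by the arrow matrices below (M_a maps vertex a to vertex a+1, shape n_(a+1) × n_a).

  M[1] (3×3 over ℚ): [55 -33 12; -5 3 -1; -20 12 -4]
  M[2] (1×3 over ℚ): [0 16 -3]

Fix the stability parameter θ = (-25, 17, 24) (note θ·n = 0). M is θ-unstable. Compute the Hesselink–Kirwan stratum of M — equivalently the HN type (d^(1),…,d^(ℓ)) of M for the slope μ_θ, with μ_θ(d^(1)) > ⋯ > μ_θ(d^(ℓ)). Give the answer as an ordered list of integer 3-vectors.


Via rank(M_{q-1}∘⋯∘M_p): M ≅ I[1,1], I[1,2], I[1,3], I[2,2].
μ_θ-semistable layers: μ^(1)=24; μ^(2)=17; μ^(3)=-25

((0, 0, 1); (0, 3, 0); (3, 0, 0))


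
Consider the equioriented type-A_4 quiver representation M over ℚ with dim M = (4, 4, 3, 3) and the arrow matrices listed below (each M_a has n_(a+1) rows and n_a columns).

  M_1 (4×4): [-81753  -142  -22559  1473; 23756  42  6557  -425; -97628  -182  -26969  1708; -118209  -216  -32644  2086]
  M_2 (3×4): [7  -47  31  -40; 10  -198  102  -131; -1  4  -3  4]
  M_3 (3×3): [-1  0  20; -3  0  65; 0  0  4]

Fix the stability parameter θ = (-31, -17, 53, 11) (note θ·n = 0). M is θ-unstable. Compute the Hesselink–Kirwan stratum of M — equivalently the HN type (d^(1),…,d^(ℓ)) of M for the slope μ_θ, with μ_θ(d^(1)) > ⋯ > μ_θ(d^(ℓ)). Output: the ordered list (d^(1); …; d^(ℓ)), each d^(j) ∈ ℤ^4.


Barcode: M ≅ I[1,1], I[1,3], I[1,4]^2, I[2,2], I[4,4]. HN layers by μ_θ (5 steps, strictly decreasing):
  μ^(1)=53; μ^(2)=32; μ^(3)=11; μ^(4)=-17; μ^(5)=-31

((0, 0, 1, 0); (0, 0, 2, 2); (0, 0, 0, 1); (0, 4, 0, 0); (4, 0, 0, 0))


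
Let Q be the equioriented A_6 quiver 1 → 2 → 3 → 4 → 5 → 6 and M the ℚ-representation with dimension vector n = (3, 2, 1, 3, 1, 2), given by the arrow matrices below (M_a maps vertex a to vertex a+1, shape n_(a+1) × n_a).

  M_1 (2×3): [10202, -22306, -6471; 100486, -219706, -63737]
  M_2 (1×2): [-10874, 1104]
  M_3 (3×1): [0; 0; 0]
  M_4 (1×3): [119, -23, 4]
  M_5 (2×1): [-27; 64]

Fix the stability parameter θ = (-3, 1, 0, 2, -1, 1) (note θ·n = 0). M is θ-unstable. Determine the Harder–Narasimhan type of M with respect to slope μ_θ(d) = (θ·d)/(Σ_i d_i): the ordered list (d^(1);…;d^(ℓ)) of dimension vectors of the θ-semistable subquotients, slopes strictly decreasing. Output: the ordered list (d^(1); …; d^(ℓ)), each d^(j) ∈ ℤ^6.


Interval decomposition of M: I[1,1], I[1,2], I[1,3], I[4,4]^2, I[4,6], I[6,6].
HN type (ℓ=4): μ^(1)=2; μ^(2)=1; μ^(3)=1/2; μ^(4)=-3

((0, 0, 0, 2, 0, 0); (0, 1, 0, 0, 0, 2); (0, 1, 1, 1, 1, 0); (3, 0, 0, 0, 0, 0))


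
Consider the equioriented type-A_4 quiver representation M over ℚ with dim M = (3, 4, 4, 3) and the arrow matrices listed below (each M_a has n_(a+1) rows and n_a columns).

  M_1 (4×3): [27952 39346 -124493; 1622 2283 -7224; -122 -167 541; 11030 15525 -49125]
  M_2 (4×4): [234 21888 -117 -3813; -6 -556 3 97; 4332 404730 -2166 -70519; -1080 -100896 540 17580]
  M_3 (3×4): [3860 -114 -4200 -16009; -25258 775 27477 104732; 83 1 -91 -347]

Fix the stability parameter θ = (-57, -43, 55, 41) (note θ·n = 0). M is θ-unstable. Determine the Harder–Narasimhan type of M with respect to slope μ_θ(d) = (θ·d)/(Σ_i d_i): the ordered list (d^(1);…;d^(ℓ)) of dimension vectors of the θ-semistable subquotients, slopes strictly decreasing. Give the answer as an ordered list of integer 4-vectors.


Barcode: M ≅ I[1,1], I[1,2], I[1,4], I[2,2], I[2,4], I[3,3], I[3,4]. HN layers by μ_θ (4 steps, strictly decreasing):
  μ^(1)=55; μ^(2)=48; μ^(3)=-43; μ^(4)=-57

((0, 0, 1, 0); (0, 0, 3, 3); (0, 4, 0, 0); (3, 0, 0, 0))


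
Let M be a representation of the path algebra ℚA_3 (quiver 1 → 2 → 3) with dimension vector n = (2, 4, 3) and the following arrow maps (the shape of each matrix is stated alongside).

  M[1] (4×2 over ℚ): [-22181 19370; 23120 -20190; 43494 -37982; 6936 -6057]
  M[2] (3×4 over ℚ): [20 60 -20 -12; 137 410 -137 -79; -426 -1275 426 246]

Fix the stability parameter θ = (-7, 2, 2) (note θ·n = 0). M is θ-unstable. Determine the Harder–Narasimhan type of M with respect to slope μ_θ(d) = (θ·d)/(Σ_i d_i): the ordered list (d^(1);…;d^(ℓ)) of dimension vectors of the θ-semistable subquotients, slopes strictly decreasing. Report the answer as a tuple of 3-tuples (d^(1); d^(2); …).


Interval decomposition of M: I[1,3]^2, I[2,2]^2, I[3,3].
HN type (ℓ=2): μ^(1)=2; μ^(2)=-7

((0, 4, 3); (2, 0, 0))


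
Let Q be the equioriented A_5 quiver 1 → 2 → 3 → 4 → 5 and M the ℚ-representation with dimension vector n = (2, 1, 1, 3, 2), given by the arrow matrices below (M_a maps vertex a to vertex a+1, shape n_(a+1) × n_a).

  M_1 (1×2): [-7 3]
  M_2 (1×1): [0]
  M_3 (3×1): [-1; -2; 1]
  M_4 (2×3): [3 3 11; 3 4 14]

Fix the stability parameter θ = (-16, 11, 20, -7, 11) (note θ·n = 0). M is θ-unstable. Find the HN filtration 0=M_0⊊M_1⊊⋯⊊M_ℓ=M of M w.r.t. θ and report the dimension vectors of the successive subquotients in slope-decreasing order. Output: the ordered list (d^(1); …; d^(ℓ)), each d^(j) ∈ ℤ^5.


Via rank(M_{q-1}∘⋯∘M_p): M ≅ I[1,1], I[1,2], I[3,5], I[4,4], I[4,5].
μ_θ-semistable layers: μ^(1)=11; μ^(2)=13/2; μ^(3)=-7; μ^(4)=-16

((0, 1, 0, 0, 2); (0, 0, 1, 1, 0); (0, 0, 0, 2, 0); (2, 0, 0, 0, 0))


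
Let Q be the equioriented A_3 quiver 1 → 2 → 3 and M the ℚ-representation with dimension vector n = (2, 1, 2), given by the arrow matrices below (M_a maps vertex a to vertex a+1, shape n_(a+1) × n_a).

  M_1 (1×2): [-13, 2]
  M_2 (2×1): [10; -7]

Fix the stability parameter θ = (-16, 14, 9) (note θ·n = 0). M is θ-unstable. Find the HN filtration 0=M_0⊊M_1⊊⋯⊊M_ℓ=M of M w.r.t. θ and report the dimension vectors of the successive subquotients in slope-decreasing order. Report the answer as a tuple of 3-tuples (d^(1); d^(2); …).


Via rank(M_{q-1}∘⋯∘M_p): M ≅ I[1,1], I[1,3], I[3,3].
μ_θ-semistable layers: μ^(1)=23/2; μ^(2)=9; μ^(3)=-16

((0, 1, 1); (0, 0, 1); (2, 0, 0))


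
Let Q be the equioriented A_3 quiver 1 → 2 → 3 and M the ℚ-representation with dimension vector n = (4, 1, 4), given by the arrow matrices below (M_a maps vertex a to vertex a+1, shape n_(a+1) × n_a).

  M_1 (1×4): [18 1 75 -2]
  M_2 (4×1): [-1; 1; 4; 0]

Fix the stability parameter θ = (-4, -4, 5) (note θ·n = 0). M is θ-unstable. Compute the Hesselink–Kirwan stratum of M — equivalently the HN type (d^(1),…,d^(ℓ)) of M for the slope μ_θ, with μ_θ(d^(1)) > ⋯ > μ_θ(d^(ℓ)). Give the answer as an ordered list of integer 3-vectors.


Via rank(M_{q-1}∘⋯∘M_p): M ≅ I[1,1]^3, I[1,3], I[3,3]^3.
μ_θ-semistable layers: μ^(1)=5; μ^(2)=-4

((0, 0, 4); (4, 1, 0))


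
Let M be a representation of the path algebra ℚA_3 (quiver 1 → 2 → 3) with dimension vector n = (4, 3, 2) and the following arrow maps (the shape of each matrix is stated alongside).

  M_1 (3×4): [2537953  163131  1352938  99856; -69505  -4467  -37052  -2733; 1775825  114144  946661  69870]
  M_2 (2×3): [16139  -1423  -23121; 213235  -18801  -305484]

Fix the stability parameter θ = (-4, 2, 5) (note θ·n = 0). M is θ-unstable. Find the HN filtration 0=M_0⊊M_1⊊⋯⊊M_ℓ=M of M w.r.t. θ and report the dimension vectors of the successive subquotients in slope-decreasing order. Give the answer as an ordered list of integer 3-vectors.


Via rank(M_{q-1}∘⋯∘M_p): M ≅ I[1,1], I[1,2], I[1,3]^2.
μ_θ-semistable layers: μ^(1)=5; μ^(2)=2; μ^(3)=-4

((0, 0, 2); (0, 3, 0); (4, 0, 0))


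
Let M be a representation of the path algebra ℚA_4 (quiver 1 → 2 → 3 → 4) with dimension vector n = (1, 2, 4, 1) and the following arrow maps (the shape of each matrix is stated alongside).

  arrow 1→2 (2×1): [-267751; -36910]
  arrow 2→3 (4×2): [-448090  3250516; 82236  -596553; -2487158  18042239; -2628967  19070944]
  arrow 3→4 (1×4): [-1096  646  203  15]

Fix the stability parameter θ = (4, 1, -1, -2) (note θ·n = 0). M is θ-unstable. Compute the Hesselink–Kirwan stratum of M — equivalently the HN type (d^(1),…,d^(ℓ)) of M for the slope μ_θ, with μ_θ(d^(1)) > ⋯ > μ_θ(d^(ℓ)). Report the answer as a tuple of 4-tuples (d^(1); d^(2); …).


Interval decomposition of M: I[1,4], I[2,3], I[3,3]^2.
HN type (ℓ=3): μ^(1)=1/2; μ^(2)=0; μ^(3)=-1

((1, 1, 1, 1); (0, 1, 1, 0); (0, 0, 2, 0))


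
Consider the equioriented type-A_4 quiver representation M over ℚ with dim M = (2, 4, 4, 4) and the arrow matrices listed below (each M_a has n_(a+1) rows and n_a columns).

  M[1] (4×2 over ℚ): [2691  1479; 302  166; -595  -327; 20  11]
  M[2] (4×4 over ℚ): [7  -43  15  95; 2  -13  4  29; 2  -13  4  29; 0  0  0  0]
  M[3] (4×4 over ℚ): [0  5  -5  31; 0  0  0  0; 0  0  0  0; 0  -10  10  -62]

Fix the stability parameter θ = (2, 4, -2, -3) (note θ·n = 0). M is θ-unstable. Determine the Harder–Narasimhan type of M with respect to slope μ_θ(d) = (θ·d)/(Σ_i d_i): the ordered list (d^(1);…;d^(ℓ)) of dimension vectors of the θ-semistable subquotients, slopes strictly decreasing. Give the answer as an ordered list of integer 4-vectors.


Barcode: M ≅ I[1,3]^2, I[2,2]^2, I[3,3], I[3,4], I[4,4]^3. HN layers by μ_θ (5 steps, strictly decreasing):
  μ^(1)=4; μ^(2)=4/3; μ^(3)=-2; μ^(4)=-5/2; μ^(5)=-3

((0, 2, 0, 0); (2, 2, 2, 0); (0, 0, 1, 0); (0, 0, 1, 1); (0, 0, 0, 3))


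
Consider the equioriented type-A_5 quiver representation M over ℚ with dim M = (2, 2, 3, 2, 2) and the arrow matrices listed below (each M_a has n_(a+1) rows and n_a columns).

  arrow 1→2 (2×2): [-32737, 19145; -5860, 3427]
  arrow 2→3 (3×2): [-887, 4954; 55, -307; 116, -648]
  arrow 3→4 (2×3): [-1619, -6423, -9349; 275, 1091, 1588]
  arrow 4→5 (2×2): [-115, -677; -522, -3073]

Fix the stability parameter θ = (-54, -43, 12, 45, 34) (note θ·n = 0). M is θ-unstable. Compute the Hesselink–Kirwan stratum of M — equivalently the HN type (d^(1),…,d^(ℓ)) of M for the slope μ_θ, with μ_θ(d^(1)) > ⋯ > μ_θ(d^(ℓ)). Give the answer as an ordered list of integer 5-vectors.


Interval decomposition of M: I[1,3], I[1,5], I[3,5].
HN type (ℓ=4): μ^(1)=79/2; μ^(2)=12; μ^(3)=-43; μ^(4)=-54

((0, 0, 0, 2, 2); (0, 0, 3, 0, 0); (0, 2, 0, 0, 0); (2, 0, 0, 0, 0))


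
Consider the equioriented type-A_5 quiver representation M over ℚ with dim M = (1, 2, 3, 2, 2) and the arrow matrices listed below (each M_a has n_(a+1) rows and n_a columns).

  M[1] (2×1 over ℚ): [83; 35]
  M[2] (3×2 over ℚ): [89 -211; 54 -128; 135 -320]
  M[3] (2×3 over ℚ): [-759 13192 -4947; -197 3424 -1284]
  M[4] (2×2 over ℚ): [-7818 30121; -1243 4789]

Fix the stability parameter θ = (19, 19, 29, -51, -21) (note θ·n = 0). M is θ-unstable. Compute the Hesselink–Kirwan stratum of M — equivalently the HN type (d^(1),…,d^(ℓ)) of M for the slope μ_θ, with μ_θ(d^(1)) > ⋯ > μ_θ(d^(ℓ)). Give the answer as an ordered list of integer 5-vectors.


Barcode: M ≅ I[1,5], I[2,5], I[3,3]. HN layers by μ_θ (3 steps, strictly decreasing):
  μ^(1)=29; μ^(2)=-1; μ^(3)=-6

((0, 0, 1, 0, 0); (1, 1, 1, 1, 1); (0, 1, 1, 1, 1))


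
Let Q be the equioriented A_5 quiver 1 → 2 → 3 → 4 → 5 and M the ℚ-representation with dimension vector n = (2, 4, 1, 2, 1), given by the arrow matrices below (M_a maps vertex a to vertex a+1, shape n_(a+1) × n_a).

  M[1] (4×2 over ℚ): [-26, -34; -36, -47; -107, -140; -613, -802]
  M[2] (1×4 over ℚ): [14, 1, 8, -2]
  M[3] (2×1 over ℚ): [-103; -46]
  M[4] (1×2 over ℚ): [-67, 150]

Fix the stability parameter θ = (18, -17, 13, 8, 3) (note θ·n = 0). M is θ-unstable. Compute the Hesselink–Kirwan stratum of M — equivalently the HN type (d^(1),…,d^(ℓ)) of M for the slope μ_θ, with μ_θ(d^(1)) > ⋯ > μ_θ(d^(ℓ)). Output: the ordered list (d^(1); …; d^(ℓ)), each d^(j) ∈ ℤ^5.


Interval decomposition of M: I[1,2], I[1,5], I[2,2]^2, I[4,4].
HN type (ℓ=3): μ^(1)=8; μ^(2)=1/2; μ^(3)=-17

((0, 0, 1, 2, 1); (2, 2, 0, 0, 0); (0, 2, 0, 0, 0))


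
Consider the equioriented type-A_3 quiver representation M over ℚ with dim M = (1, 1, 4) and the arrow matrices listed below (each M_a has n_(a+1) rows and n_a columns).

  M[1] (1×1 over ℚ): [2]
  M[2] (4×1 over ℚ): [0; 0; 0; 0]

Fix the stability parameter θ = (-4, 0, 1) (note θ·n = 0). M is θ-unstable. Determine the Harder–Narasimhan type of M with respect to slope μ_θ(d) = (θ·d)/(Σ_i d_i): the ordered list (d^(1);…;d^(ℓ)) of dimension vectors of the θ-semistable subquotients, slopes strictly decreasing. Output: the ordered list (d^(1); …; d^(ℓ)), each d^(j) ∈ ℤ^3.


Via rank(M_{q-1}∘⋯∘M_p): M ≅ I[1,2], I[3,3]^4.
μ_θ-semistable layers: μ^(1)=1; μ^(2)=0; μ^(3)=-4

((0, 0, 4); (0, 1, 0); (1, 0, 0))


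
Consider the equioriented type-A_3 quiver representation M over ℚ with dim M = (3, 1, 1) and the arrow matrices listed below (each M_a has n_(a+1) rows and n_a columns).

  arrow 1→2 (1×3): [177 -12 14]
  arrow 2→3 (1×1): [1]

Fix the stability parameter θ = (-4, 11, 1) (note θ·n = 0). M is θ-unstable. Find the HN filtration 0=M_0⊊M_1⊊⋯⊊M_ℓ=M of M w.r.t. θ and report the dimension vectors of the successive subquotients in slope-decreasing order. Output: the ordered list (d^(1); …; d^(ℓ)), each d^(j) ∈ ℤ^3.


Via rank(M_{q-1}∘⋯∘M_p): M ≅ I[1,1]^2, I[1,3].
μ_θ-semistable layers: μ^(1)=6; μ^(2)=-4

((0, 1, 1); (3, 0, 0))


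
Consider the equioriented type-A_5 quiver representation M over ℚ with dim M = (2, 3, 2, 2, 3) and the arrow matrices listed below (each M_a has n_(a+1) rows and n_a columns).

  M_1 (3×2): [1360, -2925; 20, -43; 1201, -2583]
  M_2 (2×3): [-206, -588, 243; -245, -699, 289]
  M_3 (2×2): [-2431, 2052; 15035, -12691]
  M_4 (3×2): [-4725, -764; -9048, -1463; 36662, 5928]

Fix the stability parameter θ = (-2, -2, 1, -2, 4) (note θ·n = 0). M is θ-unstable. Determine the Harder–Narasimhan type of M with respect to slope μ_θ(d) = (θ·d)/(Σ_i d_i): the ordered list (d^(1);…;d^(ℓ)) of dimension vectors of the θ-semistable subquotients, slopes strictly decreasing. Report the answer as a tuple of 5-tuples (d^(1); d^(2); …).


Interval decomposition of M: I[1,2], I[1,5], I[2,5], I[5,5].
HN type (ℓ=3): μ^(1)=4; μ^(2)=-1/2; μ^(3)=-2

((0, 0, 0, 0, 3); (0, 0, 2, 2, 0); (2, 3, 0, 0, 0))


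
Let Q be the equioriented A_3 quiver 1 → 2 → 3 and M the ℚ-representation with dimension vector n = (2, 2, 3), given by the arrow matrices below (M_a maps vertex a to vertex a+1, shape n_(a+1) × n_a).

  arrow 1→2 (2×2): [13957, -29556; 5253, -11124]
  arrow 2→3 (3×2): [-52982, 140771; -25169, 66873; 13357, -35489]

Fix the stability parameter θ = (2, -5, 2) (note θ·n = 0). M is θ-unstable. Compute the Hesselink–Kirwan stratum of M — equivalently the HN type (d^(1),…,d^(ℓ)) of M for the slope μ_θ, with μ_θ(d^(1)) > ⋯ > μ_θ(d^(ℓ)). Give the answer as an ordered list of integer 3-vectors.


Interval decomposition of M: I[1,1], I[1,3], I[2,3], I[3,3].
HN type (ℓ=3): μ^(1)=2; μ^(2)=-3/2; μ^(3)=-5

((1, 0, 3); (1, 1, 0); (0, 1, 0))


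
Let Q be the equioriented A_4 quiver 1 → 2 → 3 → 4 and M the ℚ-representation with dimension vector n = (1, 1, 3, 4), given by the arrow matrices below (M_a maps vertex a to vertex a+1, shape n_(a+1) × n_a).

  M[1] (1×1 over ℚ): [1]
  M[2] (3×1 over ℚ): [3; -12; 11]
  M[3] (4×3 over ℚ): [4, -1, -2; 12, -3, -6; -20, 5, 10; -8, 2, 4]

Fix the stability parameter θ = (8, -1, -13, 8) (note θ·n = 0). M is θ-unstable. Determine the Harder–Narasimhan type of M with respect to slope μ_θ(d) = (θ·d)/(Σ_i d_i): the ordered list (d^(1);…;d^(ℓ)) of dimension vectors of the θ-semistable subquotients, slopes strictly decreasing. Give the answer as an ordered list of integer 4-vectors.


Barcode: M ≅ I[1,4], I[3,3]^2, I[4,4]^3. HN layers by μ_θ (3 steps, strictly decreasing):
  μ^(1)=8; μ^(2)=-2; μ^(3)=-13

((0, 0, 0, 4); (1, 1, 1, 0); (0, 0, 2, 0))


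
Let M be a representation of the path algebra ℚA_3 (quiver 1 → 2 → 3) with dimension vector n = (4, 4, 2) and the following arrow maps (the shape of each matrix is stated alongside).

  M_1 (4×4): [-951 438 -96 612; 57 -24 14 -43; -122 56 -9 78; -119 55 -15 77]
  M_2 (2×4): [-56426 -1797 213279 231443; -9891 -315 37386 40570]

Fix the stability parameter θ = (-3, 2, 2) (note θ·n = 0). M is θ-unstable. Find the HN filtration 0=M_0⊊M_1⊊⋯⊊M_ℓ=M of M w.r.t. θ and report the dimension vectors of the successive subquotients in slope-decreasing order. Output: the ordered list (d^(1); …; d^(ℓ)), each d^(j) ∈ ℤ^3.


Via rank(M_{q-1}∘⋯∘M_p): M ≅ I[1,2]^2, I[1,3]^2.
μ_θ-semistable layers: μ^(1)=2; μ^(2)=-3

((0, 4, 2); (4, 0, 0))


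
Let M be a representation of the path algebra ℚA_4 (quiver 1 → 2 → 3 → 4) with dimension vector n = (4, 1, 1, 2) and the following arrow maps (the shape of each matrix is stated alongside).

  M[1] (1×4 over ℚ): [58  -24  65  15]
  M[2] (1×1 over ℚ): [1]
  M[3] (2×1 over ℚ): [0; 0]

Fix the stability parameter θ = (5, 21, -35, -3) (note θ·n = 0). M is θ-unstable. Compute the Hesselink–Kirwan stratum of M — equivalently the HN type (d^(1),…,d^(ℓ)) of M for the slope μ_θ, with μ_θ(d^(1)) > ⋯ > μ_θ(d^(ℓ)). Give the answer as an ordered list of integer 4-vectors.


Interval decomposition of M: I[1,1]^3, I[1,3], I[4,4]^2.
HN type (ℓ=2): μ^(1)=5; μ^(2)=-3

((3, 0, 0, 0); (1, 1, 1, 2))


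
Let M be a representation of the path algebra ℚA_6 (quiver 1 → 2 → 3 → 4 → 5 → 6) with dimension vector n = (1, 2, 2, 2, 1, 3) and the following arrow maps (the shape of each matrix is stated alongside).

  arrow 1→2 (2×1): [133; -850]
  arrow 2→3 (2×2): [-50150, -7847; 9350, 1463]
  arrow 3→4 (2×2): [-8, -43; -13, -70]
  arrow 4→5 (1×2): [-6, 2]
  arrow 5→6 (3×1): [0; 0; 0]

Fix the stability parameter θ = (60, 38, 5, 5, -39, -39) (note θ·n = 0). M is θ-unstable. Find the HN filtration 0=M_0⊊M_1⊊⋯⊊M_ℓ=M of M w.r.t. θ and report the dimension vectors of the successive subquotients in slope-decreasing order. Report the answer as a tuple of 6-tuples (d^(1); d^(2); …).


Via rank(M_{q-1}∘⋯∘M_p): M ≅ I[1,2], I[2,4], I[3,5], I[6,6]^3.
μ_θ-semistable layers: μ^(1)=49; μ^(2)=16; μ^(3)=-29/3; μ^(4)=-39

((1, 1, 0, 0, 0, 0); (0, 1, 1, 1, 0, 0); (0, 0, 1, 1, 1, 0); (0, 0, 0, 0, 0, 3))


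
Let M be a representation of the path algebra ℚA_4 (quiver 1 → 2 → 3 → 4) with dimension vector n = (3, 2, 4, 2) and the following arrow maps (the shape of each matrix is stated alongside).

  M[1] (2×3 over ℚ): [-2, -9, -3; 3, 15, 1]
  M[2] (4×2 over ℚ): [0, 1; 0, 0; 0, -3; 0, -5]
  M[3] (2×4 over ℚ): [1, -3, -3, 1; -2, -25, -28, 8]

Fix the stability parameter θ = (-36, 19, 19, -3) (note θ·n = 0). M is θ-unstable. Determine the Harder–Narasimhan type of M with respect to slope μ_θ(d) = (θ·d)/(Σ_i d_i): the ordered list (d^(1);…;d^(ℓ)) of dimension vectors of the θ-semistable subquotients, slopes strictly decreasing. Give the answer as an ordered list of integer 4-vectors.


Via rank(M_{q-1}∘⋯∘M_p): M ≅ I[1,1], I[1,2], I[1,4], I[3,3]^2, I[3,4].
μ_θ-semistable layers: μ^(1)=19; μ^(2)=35/3; μ^(3)=8; μ^(4)=-36

((0, 1, 2, 0); (0, 1, 1, 1); (0, 0, 1, 1); (3, 0, 0, 0))


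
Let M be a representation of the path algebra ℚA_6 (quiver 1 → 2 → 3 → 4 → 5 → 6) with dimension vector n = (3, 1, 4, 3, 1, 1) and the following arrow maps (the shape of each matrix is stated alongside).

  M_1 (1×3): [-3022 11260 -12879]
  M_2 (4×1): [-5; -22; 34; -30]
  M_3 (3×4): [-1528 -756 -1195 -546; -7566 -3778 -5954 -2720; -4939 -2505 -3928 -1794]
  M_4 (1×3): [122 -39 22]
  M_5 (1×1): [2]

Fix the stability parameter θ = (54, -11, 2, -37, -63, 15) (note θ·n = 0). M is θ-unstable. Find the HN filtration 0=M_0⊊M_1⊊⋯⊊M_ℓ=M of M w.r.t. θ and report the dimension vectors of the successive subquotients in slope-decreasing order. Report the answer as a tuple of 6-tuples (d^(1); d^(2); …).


Via rank(M_{q-1}∘⋯∘M_p): M ≅ I[1,1]^2, I[1,4], I[3,3]^2, I[3,4], I[4,6].
μ_θ-semistable layers: μ^(1)=54; μ^(2)=15; μ^(3)=2; μ^(4)=-35/2; μ^(5)=-50

((2, 0, 0, 0, 0, 0); (0, 0, 0, 0, 0, 1); (1, 1, 3, 1, 0, 0); (0, 0, 1, 1, 0, 0); (0, 0, 0, 1, 1, 0))


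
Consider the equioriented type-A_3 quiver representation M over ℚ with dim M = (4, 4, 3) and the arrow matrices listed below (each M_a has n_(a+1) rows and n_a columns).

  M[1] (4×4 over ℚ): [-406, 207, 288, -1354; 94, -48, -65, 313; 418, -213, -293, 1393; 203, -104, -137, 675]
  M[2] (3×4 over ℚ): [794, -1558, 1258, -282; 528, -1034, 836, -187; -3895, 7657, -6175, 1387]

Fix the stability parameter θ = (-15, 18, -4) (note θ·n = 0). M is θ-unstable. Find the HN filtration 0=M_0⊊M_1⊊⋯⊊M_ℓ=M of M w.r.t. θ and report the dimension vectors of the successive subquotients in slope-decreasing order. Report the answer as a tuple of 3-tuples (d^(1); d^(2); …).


Interval decomposition of M: I[1,2]^2, I[1,3]^2, I[3,3].
HN type (ℓ=4): μ^(1)=18; μ^(2)=7; μ^(3)=-4; μ^(4)=-15

((0, 2, 0); (0, 2, 2); (0, 0, 1); (4, 0, 0))


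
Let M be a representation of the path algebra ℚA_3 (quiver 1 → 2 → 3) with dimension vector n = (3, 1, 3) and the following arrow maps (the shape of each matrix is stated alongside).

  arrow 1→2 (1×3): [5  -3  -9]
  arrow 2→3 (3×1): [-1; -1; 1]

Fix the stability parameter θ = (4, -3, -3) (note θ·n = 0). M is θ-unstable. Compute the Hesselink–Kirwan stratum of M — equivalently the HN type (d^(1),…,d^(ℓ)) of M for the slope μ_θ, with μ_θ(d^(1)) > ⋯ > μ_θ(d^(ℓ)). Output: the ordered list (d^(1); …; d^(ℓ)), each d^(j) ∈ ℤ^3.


Barcode: M ≅ I[1,1]^2, I[1,3], I[3,3]^2. HN layers by μ_θ (3 steps, strictly decreasing):
  μ^(1)=4; μ^(2)=-2/3; μ^(3)=-3

((2, 0, 0); (1, 1, 1); (0, 0, 2))


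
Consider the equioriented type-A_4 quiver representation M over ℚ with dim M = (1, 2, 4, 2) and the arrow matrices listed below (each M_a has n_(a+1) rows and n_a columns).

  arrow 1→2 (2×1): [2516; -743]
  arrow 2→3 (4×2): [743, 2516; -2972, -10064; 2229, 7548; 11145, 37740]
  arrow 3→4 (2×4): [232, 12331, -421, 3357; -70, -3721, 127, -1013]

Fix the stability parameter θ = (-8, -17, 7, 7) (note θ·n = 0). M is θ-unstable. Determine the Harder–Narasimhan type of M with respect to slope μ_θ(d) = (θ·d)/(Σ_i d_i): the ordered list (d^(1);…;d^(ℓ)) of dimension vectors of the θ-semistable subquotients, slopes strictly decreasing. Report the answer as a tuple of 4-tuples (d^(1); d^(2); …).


Barcode: M ≅ I[1,2], I[2,3], I[3,3], I[3,4]^2. HN layers by μ_θ (3 steps, strictly decreasing):
  μ^(1)=7; μ^(2)=-25/2; μ^(3)=-17

((0, 0, 4, 2); (1, 1, 0, 0); (0, 1, 0, 0))


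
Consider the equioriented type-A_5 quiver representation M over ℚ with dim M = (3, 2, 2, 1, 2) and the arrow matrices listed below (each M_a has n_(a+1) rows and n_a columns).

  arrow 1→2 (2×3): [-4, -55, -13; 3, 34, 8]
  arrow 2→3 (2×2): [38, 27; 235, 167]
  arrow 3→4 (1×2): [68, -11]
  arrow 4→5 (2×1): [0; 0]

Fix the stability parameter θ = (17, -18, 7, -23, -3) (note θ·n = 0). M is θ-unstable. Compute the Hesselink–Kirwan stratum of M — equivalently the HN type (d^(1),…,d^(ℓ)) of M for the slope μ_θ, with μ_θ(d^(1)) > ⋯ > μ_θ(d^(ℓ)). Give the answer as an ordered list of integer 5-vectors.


Interval decomposition of M: I[1,1], I[1,3], I[1,4], I[5,5]^2.
HN type (ℓ=5): μ^(1)=17; μ^(2)=7; μ^(3)=-1/2; μ^(4)=-3; μ^(5)=-17/4

((1, 0, 0, 0, 0); (0, 0, 1, 0, 0); (1, 1, 0, 0, 0); (0, 0, 0, 0, 2); (1, 1, 1, 1, 0))


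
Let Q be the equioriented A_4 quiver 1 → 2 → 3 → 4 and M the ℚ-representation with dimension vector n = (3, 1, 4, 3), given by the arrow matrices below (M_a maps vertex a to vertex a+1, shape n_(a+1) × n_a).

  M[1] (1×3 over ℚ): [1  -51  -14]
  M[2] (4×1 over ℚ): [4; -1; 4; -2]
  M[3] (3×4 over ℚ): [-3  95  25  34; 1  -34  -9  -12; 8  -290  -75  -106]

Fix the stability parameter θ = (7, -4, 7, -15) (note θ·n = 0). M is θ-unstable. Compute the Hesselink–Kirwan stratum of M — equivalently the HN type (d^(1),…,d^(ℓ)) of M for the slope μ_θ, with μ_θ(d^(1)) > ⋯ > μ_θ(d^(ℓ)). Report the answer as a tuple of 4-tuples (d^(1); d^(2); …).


Interval decomposition of M: I[1,1]^2, I[1,4], I[3,3], I[3,4]^2.
HN type (ℓ=3): μ^(1)=7; μ^(2)=-5/4; μ^(3)=-4

((2, 0, 1, 0); (1, 1, 1, 1); (0, 0, 2, 2))


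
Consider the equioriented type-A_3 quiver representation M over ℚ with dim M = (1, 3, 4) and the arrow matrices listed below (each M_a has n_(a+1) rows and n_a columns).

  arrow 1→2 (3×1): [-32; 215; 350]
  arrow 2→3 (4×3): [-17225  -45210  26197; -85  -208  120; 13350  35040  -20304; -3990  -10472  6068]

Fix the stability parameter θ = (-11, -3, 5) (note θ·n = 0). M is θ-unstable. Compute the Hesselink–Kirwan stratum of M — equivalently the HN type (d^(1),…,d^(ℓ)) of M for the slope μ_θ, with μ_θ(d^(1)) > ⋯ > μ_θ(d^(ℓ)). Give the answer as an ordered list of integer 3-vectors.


Barcode: M ≅ I[1,2], I[2,3]^2, I[3,3]^2. HN layers by μ_θ (3 steps, strictly decreasing):
  μ^(1)=5; μ^(2)=-3; μ^(3)=-11

((0, 0, 4); (0, 3, 0); (1, 0, 0))


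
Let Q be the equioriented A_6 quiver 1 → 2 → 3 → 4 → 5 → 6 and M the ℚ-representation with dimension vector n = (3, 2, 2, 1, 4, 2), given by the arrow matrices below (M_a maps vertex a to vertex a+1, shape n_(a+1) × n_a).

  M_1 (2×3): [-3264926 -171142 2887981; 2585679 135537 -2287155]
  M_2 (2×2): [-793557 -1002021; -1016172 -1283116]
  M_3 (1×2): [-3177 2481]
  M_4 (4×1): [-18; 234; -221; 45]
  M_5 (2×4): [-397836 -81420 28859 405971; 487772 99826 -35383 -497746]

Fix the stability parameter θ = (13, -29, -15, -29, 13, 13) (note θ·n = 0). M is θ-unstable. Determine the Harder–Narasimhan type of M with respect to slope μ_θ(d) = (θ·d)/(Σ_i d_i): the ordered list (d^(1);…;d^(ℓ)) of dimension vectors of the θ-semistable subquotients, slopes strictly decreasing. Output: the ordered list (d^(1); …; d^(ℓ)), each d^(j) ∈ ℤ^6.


Via rank(M_{q-1}∘⋯∘M_p): M ≅ I[1,1], I[1,2], I[1,6], I[3,3], I[5,5]^2, I[5,6].
μ_θ-semistable layers: μ^(1)=13; μ^(2)=-8; μ^(3)=-15

((1, 0, 0, 0, 4, 2); (1, 1, 0, 0, 0, 0); (1, 1, 2, 1, 0, 0))


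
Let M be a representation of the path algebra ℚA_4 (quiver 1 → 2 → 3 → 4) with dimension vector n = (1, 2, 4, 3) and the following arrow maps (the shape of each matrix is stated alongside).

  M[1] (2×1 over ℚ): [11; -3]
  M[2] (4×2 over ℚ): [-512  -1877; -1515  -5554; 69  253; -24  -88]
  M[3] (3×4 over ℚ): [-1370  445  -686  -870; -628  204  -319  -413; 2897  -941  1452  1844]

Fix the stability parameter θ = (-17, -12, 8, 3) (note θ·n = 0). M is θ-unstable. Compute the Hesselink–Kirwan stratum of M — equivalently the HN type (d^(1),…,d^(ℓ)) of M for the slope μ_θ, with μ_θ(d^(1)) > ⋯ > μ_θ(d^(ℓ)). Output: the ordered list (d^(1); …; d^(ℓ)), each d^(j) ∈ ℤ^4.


Via rank(M_{q-1}∘⋯∘M_p): M ≅ I[1,4], I[2,4], I[3,3], I[3,4].
μ_θ-semistable layers: μ^(1)=8; μ^(2)=11/2; μ^(3)=-12; μ^(4)=-17

((0, 0, 1, 0); (0, 0, 3, 3); (0, 2, 0, 0); (1, 0, 0, 0))


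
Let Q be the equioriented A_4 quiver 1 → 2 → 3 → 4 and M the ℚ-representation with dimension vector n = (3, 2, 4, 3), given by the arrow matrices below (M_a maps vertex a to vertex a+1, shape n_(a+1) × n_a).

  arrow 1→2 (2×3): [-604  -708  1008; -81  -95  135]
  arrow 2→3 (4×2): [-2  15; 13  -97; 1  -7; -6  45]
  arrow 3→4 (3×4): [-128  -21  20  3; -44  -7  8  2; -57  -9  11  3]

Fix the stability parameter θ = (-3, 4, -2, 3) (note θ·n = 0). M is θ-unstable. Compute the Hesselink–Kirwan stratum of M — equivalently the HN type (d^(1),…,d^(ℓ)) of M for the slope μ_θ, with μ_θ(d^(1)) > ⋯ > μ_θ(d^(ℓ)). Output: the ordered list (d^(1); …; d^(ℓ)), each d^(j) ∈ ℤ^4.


Via rank(M_{q-1}∘⋯∘M_p): M ≅ I[1,1], I[1,4]^2, I[3,3], I[3,4].
μ_θ-semistable layers: μ^(1)=3; μ^(2)=1; μ^(3)=-2; μ^(4)=-3

((0, 0, 0, 3); (0, 2, 2, 0); (0, 0, 2, 0); (3, 0, 0, 0))


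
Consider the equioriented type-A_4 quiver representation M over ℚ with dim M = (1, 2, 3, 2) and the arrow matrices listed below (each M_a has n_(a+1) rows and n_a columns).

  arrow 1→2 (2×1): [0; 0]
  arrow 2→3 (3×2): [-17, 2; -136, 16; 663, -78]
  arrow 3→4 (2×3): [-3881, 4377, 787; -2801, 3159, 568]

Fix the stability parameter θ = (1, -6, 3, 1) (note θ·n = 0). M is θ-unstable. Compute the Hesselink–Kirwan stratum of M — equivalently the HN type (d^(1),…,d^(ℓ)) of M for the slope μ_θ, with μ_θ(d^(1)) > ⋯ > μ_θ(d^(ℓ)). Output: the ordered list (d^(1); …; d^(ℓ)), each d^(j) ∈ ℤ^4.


Via rank(M_{q-1}∘⋯∘M_p): M ≅ I[1,1], I[2,2], I[2,4], I[3,3], I[3,4].
μ_θ-semistable layers: μ^(1)=3; μ^(2)=2; μ^(3)=1; μ^(4)=-6

((0, 0, 1, 0); (0, 0, 2, 2); (1, 0, 0, 0); (0, 2, 0, 0))
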